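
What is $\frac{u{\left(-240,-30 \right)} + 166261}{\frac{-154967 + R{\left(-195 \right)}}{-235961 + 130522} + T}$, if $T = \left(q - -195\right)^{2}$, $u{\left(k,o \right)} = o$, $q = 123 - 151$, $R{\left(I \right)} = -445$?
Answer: $\frac{17527230409}{2940743683} \approx 5.9601$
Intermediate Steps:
$q = -28$
$T = 27889$ ($T = \left(-28 - -195\right)^{2} = \left(-28 + 195\right)^{2} = 167^{2} = 27889$)
$\frac{u{\left(-240,-30 \right)} + 166261}{\frac{-154967 + R{\left(-195 \right)}}{-235961 + 130522} + T} = \frac{-30 + 166261}{\frac{-154967 - 445}{-235961 + 130522} + 27889} = \frac{166231}{- \frac{155412}{-105439} + 27889} = \frac{166231}{\left(-155412\right) \left(- \frac{1}{105439}\right) + 27889} = \frac{166231}{\frac{155412}{105439} + 27889} = \frac{166231}{\frac{2940743683}{105439}} = 166231 \cdot \frac{105439}{2940743683} = \frac{17527230409}{2940743683}$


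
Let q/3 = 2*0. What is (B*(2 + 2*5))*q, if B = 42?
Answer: 0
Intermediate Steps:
q = 0 (q = 3*(2*0) = 3*0 = 0)
(B*(2 + 2*5))*q = (42*(2 + 2*5))*0 = (42*(2 + 10))*0 = (42*12)*0 = 504*0 = 0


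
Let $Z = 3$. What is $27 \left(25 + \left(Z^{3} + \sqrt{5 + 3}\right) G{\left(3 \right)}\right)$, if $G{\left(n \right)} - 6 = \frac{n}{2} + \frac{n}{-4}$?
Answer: $\frac{22383}{4} + \frac{729 \sqrt{2}}{2} \approx 6111.2$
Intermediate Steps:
$G{\left(n \right)} = 6 + \frac{n}{4}$ ($G{\left(n \right)} = 6 + \left(\frac{n}{2} + \frac{n}{-4}\right) = 6 + \left(n \frac{1}{2} + n \left(- \frac{1}{4}\right)\right) = 6 + \left(\frac{n}{2} - \frac{n}{4}\right) = 6 + \frac{n}{4}$)
$27 \left(25 + \left(Z^{3} + \sqrt{5 + 3}\right) G{\left(3 \right)}\right) = 27 \left(25 + \left(3^{3} + \sqrt{5 + 3}\right) \left(6 + \frac{1}{4} \cdot 3\right)\right) = 27 \left(25 + \left(27 + \sqrt{8}\right) \left(6 + \frac{3}{4}\right)\right) = 27 \left(25 + \left(27 + 2 \sqrt{2}\right) \frac{27}{4}\right) = 27 \left(25 + \left(\frac{729}{4} + \frac{27 \sqrt{2}}{2}\right)\right) = 27 \left(\frac{829}{4} + \frac{27 \sqrt{2}}{2}\right) = \frac{22383}{4} + \frac{729 \sqrt{2}}{2}$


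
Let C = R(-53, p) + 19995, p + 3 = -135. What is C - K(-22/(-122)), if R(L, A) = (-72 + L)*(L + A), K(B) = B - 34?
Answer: 2678133/61 ≈ 43904.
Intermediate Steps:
p = -138 (p = -3 - 135 = -138)
K(B) = -34 + B
R(L, A) = (-72 + L)*(A + L)
C = 43870 (C = ((-53)² - 72*(-138) - 72*(-53) - 138*(-53)) + 19995 = (2809 + 9936 + 3816 + 7314) + 19995 = 23875 + 19995 = 43870)
C - K(-22/(-122)) = 43870 - (-34 - 22/(-122)) = 43870 - (-34 - 22*(-1/122)) = 43870 - (-34 + 11/61) = 43870 - 1*(-2063/61) = 43870 + 2063/61 = 2678133/61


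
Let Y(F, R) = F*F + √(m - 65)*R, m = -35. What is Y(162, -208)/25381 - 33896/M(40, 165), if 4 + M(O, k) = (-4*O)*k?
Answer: 388315238/167539981 - 2080*I/25381 ≈ 2.3177 - 0.081951*I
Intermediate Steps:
M(O, k) = -4 - 4*O*k (M(O, k) = -4 + (-4*O)*k = -4 - 4*O*k)
Y(F, R) = F² + 10*I*R (Y(F, R) = F*F + √(-35 - 65)*R = F² + √(-100)*R = F² + (10*I)*R = F² + 10*I*R)
Y(162, -208)/25381 - 33896/M(40, 165) = (162² + 10*I*(-208))/25381 - 33896/(-4 - 4*40*165) = (26244 - 2080*I)*(1/25381) - 33896/(-4 - 26400) = (26244/25381 - 2080*I/25381) - 33896/(-26404) = (26244/25381 - 2080*I/25381) - 33896*(-1/26404) = (26244/25381 - 2080*I/25381) + 8474/6601 = 388315238/167539981 - 2080*I/25381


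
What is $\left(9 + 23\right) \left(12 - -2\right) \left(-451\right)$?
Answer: $-202048$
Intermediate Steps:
$\left(9 + 23\right) \left(12 - -2\right) \left(-451\right) = 32 \left(12 + 2\right) \left(-451\right) = 32 \cdot 14 \left(-451\right) = 448 \left(-451\right) = -202048$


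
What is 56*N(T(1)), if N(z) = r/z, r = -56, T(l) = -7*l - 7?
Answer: 224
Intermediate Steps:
T(l) = -7 - 7*l
N(z) = -56/z
56*N(T(1)) = 56*(-56/(-7 - 7*1)) = 56*(-56/(-7 - 7)) = 56*(-56/(-14)) = 56*(-56*(-1/14)) = 56*4 = 224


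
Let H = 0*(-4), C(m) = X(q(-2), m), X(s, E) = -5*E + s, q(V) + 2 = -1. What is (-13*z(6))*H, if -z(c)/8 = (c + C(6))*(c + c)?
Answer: 0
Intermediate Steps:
q(V) = -3 (q(V) = -2 - 1 = -3)
X(s, E) = s - 5*E
C(m) = -3 - 5*m
z(c) = -16*c*(-33 + c) (z(c) = -8*(c + (-3 - 5*6))*(c + c) = -8*(c + (-3 - 30))*2*c = -8*(c - 33)*2*c = -8*(-33 + c)*2*c = -16*c*(-33 + c))
H = 0
(-13*z(6))*H = -208*6*(33 - 1*6)*0 = -208*6*(33 - 6)*0 = -208*6*27*0 = -13*2592*0 = -33696*0 = 0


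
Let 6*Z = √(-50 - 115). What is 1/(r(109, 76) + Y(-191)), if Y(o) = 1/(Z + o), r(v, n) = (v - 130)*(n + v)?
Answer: -566986729/2202746410309 + 2*I*√165/6608239230927 ≈ -0.0002574 + 3.8876e-12*I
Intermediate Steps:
Z = I*√165/6 (Z = √(-50 - 115)/6 = √(-165)/6 = (I*√165)/6 = I*√165/6 ≈ 2.1409*I)
r(v, n) = (-130 + v)*(n + v)
Y(o) = 1/(o + I*√165/6) (Y(o) = 1/(I*√165/6 + o) = 1/(o + I*√165/6))
1/(r(109, 76) + Y(-191)) = 1/((109² - 130*76 - 130*109 + 76*109) + 6/(6*(-191) + I*√165)) = 1/((11881 - 9880 - 14170 + 8284) + 6/(-1146 + I*√165)) = 1/(-3885 + 6/(-1146 + I*√165))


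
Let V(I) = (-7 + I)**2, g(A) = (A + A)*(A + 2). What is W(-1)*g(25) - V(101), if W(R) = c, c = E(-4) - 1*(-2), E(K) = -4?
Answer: -11536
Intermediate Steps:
g(A) = 2*A*(2 + A) (g(A) = (2*A)*(2 + A) = 2*A*(2 + A))
c = -2 (c = -4 - 1*(-2) = -4 + 2 = -2)
W(R) = -2
W(-1)*g(25) - V(101) = -4*25*(2 + 25) - (-7 + 101)**2 = -4*25*27 - 1*94**2 = -2*1350 - 1*8836 = -2700 - 8836 = -11536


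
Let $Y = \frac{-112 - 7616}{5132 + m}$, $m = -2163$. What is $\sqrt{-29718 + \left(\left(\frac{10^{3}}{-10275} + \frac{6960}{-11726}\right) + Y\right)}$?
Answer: $\frac{i \sqrt{1521288343926384621772470}}{7154378517} \approx 172.4 i$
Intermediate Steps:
$Y = - \frac{7728}{2969}$ ($Y = \frac{-112 - 7616}{5132 - 2163} = - \frac{7728}{2969} \approx -2.6029$)
$\sqrt{-29718 + \left(\left(\frac{10^{3}}{-10275} + \frac{6960}{-11726}\right) + Y\right)} = \sqrt{-29718 - \left(\frac{55641384}{17407247} - \frac{10^{3}}{-10275}\right)} = \sqrt{-29718 + \left(\left(1000 \left(- \frac{1}{10275}\right) + 6960 \left(- \frac{1}{11726}\right)\right) - \frac{7728}{2969}\right)} = \sqrt{-29718 - \frac{23564898704}{7154378517}} = \sqrt{- \frac{212637385666910}{7154378517}} = \frac{i \sqrt{1521288343926384621772470}}{7154378517}$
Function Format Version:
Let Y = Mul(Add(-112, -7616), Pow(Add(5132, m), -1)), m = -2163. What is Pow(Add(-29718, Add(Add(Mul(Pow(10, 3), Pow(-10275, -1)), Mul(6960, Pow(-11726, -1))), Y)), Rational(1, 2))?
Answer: Mul(Rational(1, 7154378517), I, Pow(1521288343926384621772470, Rational(1, 2))) ≈ Mul(172.40, I)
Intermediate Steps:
Y = Rational(-7728, 2969) (Y = Mul(Add(-112, -7616), Pow(Add(5132, -2163), -1)) = Mul(-7728, Pow(2969, -1)) = Mul(-7728, Rational(1, 2969)) = Rational(-7728, 2969) ≈ -2.6029)
Pow(Add(-29718, Add(Add(Mul(Pow(10, 3), Pow(-10275, -1)), Mul(6960, Pow(-11726, -1))), Y)), Rational(1, 2)) = Pow(Add(-29718, Add(Add(Mul(Pow(10, 3), Pow(-10275, -1)), Mul(6960, Pow(-11726, -1))), Rational(-7728, 2969))), Rational(1, 2)) = Pow(Add(-29718, Add(Add(Mul(1000, Rational(-1, 10275)), Mul(6960, Rational(-1, 11726))), Rational(-7728, 2969))), Rational(1, 2)) = Pow(Add(-29718, Add(Add(Rational(-40, 411), Rational(-3480, 5863)), Rational(-7728, 2969))), Rational(1, 2)) = Pow(Add(-29718, Add(Rational(-1664800, 2409693), Rational(-7728, 2969))), Rational(1, 2)) = Pow(Add(-29718, Rational(-23564898704, 7154378517)), Rational(1, 2)) = Pow(Rational(-212637385666910, 7154378517), Rational(1, 2)) = Mul(Rational(1, 7154378517), I, Pow(1521288343926384621772470, Rational(1, 2)))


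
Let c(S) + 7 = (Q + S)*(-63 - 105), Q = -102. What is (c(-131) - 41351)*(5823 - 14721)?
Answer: 19700172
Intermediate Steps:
c(S) = 17129 - 168*S (c(S) = -7 + (-102 + S)*(-63 - 105) = -7 + (-102 + S)*(-168) = -7 + (17136 - 168*S) = 17129 - 168*S)
(c(-131) - 41351)*(5823 - 14721) = ((17129 - 168*(-131)) - 41351)*(5823 - 14721) = ((17129 + 22008) - 41351)*(-8898) = (39137 - 41351)*(-8898) = -2214*(-8898) = 19700172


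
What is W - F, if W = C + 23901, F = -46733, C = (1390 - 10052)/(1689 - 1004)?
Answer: 48375628/685 ≈ 70621.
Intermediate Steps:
C = -8662/685 ≈ -12.645
W = 16363523/685 (W = -8662/685 + 23901 = 16363523/685 ≈ 23888.)
W - F = 16363523/685 - 1*(-46733) = 16363523/685 + 46733 = 48375628/685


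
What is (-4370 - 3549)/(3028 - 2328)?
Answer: -7919/700 ≈ -11.313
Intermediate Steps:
(-4370 - 3549)/(3028 - 2328) = -7919/700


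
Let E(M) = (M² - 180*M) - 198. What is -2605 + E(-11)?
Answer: -702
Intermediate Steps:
E(M) = -198 + M² - 180*M
-2605 + E(-11) = -2605 + (-198 + (-11)² - 180*(-11)) = -2605 + (-198 + 121 + 1980) = -2605 + 1903 = -702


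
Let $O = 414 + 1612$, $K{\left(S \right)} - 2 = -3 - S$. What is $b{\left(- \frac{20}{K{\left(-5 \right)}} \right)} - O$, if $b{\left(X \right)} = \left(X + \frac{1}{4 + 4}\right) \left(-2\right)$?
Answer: $- \frac{8065}{4} \approx -2016.3$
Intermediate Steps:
$K{\left(S \right)} = -1 - S$ ($K{\left(S \right)} = 2 - \left(3 + S\right) = -1 - S$)
$O = 2026$
$b{\left(X \right)} = - \frac{1}{4} - 2 X$ ($b{\left(X \right)} = \left(X + \frac{1}{8}\right) \left(-2\right) = \left(\frac{1}{8} + X\right) \left(-2\right) = - \frac{1}{4} - 2 X$)
$b{\left(- \frac{20}{K{\left(-5 \right)}} \right)} - O = \left(- \frac{1}{4} - 2 \left(- \frac{20}{-1 - -5}\right)\right) - 2026 = \left(- \frac{1}{4} - 2 \left(- \frac{20}{-1 + 5}\right)\right) - 2026 = \left(- \frac{1}{4} - 2 \left(- \frac{20}{4}\right)\right) - 2026 = \left(- \frac{1}{4} - 2 \left(\left(-20\right) \frac{1}{4}\right)\right) - 2026 = \left(- \frac{1}{4} - -10\right) - 2026 = \left(- \frac{1}{4} + 10\right) - 2026 = \frac{39}{4} - 2026 = - \frac{8065}{4}$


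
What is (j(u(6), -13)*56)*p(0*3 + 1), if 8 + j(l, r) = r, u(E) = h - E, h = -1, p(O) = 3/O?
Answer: -3528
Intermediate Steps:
u(E) = -1 - E
j(l, r) = -8 + r
(j(u(6), -13)*56)*p(0*3 + 1) = ((-8 - 13)*56)*(3/(0*3 + 1)) = (-21*56)*(3/(0 + 1)) = -3528/1 = -3528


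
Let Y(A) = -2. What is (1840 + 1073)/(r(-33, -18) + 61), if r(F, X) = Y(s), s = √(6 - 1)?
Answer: 2913/59 ≈ 49.373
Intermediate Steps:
s = √5 ≈ 2.2361
r(F, X) = -2
(1840 + 1073)/(r(-33, -18) + 61) = (1840 + 1073)/(-2 + 61) = 2913/59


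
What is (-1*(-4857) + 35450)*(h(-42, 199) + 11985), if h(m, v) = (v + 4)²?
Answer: 2144090558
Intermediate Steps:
h(m, v) = (4 + v)²
(-1*(-4857) + 35450)*(h(-42, 199) + 11985) = (-1*(-4857) + 35450)*((4 + 199)² + 11985) = (4857 + 35450)*(203² + 11985) = 40307*(41209 + 11985) = 40307*53194 = 2144090558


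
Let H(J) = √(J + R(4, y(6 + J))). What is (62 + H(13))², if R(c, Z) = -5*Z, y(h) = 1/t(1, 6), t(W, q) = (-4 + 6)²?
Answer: (124 + √47)²/4 ≈ 4280.8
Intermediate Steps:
t(W, q) = 4 (t(W, q) = 2² = 4)
y(h) = ¼ (y(h) = 1/4 = ¼)
H(J) = √(-5/4 + J) (H(J) = √(J - 5*¼) = √(J - 5/4) = √(-5/4 + J))
(62 + H(13))² = (62 + √(-5 + 4*13)/2)² = (62 + √(-5 + 52)/2)² = (62 + √47/2)²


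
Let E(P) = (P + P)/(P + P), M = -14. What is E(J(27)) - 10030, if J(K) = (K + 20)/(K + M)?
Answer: -10029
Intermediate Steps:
J(K) = (20 + K)/(-14 + K) (J(K) = (K + 20)/(K - 14) = (20 + K)/(-14 + K))
E(P) = 1 (E(P) = (2*P)/((2*P)) = (2*P)*(1/(2*P)) = 1)
E(J(27)) - 10030 = 1 - 10030 = -10029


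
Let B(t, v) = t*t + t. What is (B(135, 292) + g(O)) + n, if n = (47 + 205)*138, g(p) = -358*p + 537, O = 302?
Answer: -54443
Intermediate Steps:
B(t, v) = t + t**2 (B(t, v) = t**2 + t = t + t**2)
g(p) = 537 - 358*p
n = 34776 (n = 252*138 = 34776)
(B(135, 292) + g(O)) + n = (135*(1 + 135) + (537 - 358*302)) + 34776 = (135*136 + (537 - 108116)) + 34776 = (18360 - 107579) + 34776 = -89219 + 34776 = -54443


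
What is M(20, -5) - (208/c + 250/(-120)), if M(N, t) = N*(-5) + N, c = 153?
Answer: -48517/612 ≈ -79.276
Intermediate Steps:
M(N, t) = -4*N (M(N, t) = -5*N + N = -4*N)
M(20, -5) - (208/c + 250/(-120)) = -4*20 - (208/153 + 250/(-120)) = -80 - (208*(1/153) + 250*(-1/120)) = -80 - (208/153 - 25/12) = -80 - 1*(-443/612) = -80 + 443/612 = -48517/612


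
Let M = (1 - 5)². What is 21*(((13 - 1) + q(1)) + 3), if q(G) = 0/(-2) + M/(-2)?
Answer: 147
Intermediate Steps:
M = 16 (M = (-4)² = 16)
q(G) = -8 (q(G) = 0/(-2) + 16/(-2) = 0*(-½) + 16*(-½) = 0 - 8 = -8)
21*(((13 - 1) + q(1)) + 3) = 21*(((13 - 1) - 8) + 3) = 21*((12 - 8) + 3) = 21*(4 + 3) = 21*7 = 147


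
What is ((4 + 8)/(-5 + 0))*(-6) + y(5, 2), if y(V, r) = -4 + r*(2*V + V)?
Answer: 202/5 ≈ 40.400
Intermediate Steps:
y(V, r) = -4 + 3*V*r (y(V, r) = -4 + r*(3*V) = -4 + 3*V*r)
((4 + 8)/(-5 + 0))*(-6) + y(5, 2) = ((4 + 8)/(-5 + 0))*(-6) + (-4 + 3*5*2) = (12/(-5))*(-6) + (-4 + 30) = (12*(-⅕))*(-6) + 26 = -12/5*(-6) + 26 = 72/5 + 26 = 202/5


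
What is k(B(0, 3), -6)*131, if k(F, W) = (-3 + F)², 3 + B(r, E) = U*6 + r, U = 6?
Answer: 117900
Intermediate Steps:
B(r, E) = 33 + r (B(r, E) = -3 + (6*6 + r) = -3 + (36 + r) = 33 + r)
k(B(0, 3), -6)*131 = (-3 + (33 + 0))²*131 = (-3 + 33)²*131 = 30²*131 = 900*131 = 117900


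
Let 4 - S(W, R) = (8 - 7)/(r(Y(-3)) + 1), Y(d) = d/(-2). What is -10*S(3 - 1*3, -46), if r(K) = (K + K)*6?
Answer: -750/19 ≈ -39.474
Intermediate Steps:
Y(d) = -d/2 (Y(d) = d*(-½) = -d/2)
r(K) = 12*K (r(K) = (2*K)*6 = 12*K)
S(W, R) = 75/19 (S(W, R) = 4 - (8 - 7)/(12*(-½*(-3)) + 1) = 4 - 1/(12*(3/2) + 1) = 4 - 1/(18 + 1) = 4 - 1/19 = 75/19)
-10*S(3 - 1*3, -46) = -10*75/19 = -750/19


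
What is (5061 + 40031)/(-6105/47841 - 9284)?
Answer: -19434652/4001459 ≈ -4.8569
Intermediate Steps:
(5061 + 40031)/(-6105/47841 - 9284) = 45092/(-6105*1/47841 - 9284) = 45092/(-55/431 - 9284) = 45092/(-4001459/431) = 45092*(-431/4001459) = -19434652/4001459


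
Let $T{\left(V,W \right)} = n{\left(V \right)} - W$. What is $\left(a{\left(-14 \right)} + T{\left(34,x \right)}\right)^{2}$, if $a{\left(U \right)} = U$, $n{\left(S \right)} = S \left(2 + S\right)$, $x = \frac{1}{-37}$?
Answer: $\frac{2004442441}{1369} \approx 1.4642 \cdot 10^{6}$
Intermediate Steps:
$x = - \frac{1}{37} \approx -0.027027$
$T{\left(V,W \right)} = - W + V \left(2 + V\right)$ ($T{\left(V,W \right)} = V \left(2 + V\right) - W = - W + V \left(2 + V\right)$)
$\left(a{\left(-14 \right)} + T{\left(34,x \right)}\right)^{2} = \left(-14 - \left(- \frac{1}{37} - 34 \left(2 + 34\right)\right)\right)^{2} = \left(-14 + \left(\frac{1}{37} + 34 \cdot 36\right)\right)^{2} = \left(-14 + \left(\frac{1}{37} + 1224\right)\right)^{2} = \left(-14 + \frac{45289}{37}\right)^{2} = \left(\frac{44771}{37}\right)^{2} = \frac{2004442441}{1369}$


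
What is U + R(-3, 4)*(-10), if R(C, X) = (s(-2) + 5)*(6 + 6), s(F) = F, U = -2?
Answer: -362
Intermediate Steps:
R(C, X) = 36 (R(C, X) = (-2 + 5)*(6 + 6) = 3*12 = 36)
U + R(-3, 4)*(-10) = -2 + 36*(-10) = -2 - 360 = -362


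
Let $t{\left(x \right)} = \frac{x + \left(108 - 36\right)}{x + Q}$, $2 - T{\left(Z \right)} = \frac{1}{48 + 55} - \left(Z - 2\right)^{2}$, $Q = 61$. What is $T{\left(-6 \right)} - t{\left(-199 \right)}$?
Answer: $\frac{924905}{14214} \approx 65.07$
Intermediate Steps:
$T{\left(Z \right)} = \frac{205}{103} + \left(-2 + Z\right)^{2}$ ($T{\left(Z \right)} = 2 - \left(\frac{1}{48 + 55} - \left(Z - 2\right)^{2}\right) = 2 - \left(\frac{1}{103} - \left(-2 + Z\right)^{2}\right) = 2 + \left(- \frac{1}{103} + \left(-2 + Z\right)^{2}\right) = \frac{205}{103} + \left(-2 + Z\right)^{2}$)
$t{\left(x \right)} = \frac{72 + x}{61 + x}$ ($t{\left(x \right)} = \frac{x + \left(108 - 36\right)}{x + 61} = \frac{x + 72}{61 + x} = \frac{72 + x}{61 + x}$)
$T{\left(-6 \right)} - t{\left(-199 \right)} = \left(\frac{205}{103} + \left(-2 - 6\right)^{2}\right) - \frac{72 - 199}{61 - 199} = \left(\frac{205}{103} + \left(-8\right)^{2}\right) - \frac{1}{-138} \left(-127\right) = \left(\frac{205}{103} + 64\right) - \left(- \frac{1}{138}\right) \left(-127\right) = \frac{6797}{103} - \frac{127}{138} = \frac{924905}{14214}$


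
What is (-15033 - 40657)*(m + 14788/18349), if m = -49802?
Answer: 50889639505900/18349 ≈ 2.7734e+9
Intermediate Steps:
(-15033 - 40657)*(m + 14788/18349) = (-15033 - 40657)*(-49802 + 14788/18349) = -55690*(-49802 + 14788*(1/18349)) = -55690*(-49802 + 14788/18349) = -55690*(-913802110/18349) = 50889639505900/18349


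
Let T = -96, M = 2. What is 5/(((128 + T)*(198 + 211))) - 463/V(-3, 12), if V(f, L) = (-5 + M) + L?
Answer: -6059699/117792 ≈ -51.444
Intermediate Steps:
V(f, L) = -3 + L (V(f, L) = (-5 + 2) + L = -3 + L)
5/(((128 + T)*(198 + 211))) - 463/V(-3, 12) = 5/(((128 - 96)*(198 + 211))) - 463/(-3 + 12) = 5/((32*409)) - 463/9 = 5/13088 - 463*1/9 = 5*(1/13088) - 463/9 = 5/13088 - 463/9 = -6059699/117792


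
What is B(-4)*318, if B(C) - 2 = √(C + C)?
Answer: 636 + 636*I*√2 ≈ 636.0 + 899.44*I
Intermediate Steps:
B(C) = 2 + √2*√C (B(C) = 2 + √(C + C) = 2 + √(2*C) = 2 + √2*√C)
B(-4)*318 = (2 + √2*√(-4))*318 = (2 + √2*(2*I))*318 = (2 + 2*I*√2)*318 = 636 + 636*I*√2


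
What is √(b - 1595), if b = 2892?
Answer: √1297 ≈ 36.014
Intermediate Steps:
√(b - 1595) = √(2892 - 1595) = √1297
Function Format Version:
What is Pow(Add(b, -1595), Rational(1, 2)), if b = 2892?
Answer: Pow(1297, Rational(1, 2)) ≈ 36.014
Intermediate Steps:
Pow(Add(b, -1595), Rational(1, 2)) = Pow(Add(2892, -1595), Rational(1, 2)) = Pow(1297, Rational(1, 2))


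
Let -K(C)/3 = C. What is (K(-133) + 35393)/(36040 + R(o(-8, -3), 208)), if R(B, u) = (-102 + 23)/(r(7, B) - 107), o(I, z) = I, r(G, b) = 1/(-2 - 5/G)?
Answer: 73015680/73523101 ≈ 0.99310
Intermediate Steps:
K(C) = -3*C
R(B, u) = 1501/2040 (R(B, u) = (-102 + 23)/(-1*7/(5 + 2*7) - 107) = -79/(-1*7/(5 + 14) - 107) = -79/(-1*7/19 - 107) = -79/(-1*7*1/19 - 107) = -79/(-7/19 - 107) = -79/(-2040/19) = -79*(-19/2040) = 1501/2040)
(K(-133) + 35393)/(36040 + R(o(-8, -3), 208)) = (-3*(-133) + 35393)/(36040 + 1501/2040) = (399 + 35393)/(73523101/2040) = 35792*(2040/73523101) = 73015680/73523101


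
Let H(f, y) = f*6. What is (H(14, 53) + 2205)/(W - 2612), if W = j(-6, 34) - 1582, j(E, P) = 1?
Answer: -327/599 ≈ -0.54591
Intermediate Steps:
H(f, y) = 6*f
W = -1581 (W = 1 - 1582 = -1581)
(H(14, 53) + 2205)/(W - 2612) = (6*14 + 2205)/(-1581 - 2612) = (84 + 2205)/(-4193) = 2289*(-1/4193) = -327/599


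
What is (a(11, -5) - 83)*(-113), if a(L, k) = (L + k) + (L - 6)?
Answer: 8136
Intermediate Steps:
a(L, k) = -6 + k + 2*L (a(L, k) = (L + k) + (-6 + L) = -6 + k + 2*L)
(a(11, -5) - 83)*(-113) = ((-6 - 5 + 2*11) - 83)*(-113) = ((-6 - 5 + 22) - 83)*(-113) = (11 - 83)*(-113) = -72*(-113) = 8136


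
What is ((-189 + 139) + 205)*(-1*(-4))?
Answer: 620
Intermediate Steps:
((-189 + 139) + 205)*(-1*(-4)) = (-50 + 205)*4 = 155*4 = 620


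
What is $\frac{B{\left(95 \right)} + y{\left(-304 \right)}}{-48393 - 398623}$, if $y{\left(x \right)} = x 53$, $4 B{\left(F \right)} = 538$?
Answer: $\frac{31955}{894032} \approx 0.035743$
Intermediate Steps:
$B{\left(F \right)} = \frac{269}{2}$ ($B{\left(F \right)} = \frac{1}{4} \cdot 538 = \frac{269}{2}$)
$y{\left(x \right)} = 53 x$
$\frac{B{\left(95 \right)} + y{\left(-304 \right)}}{-48393 - 398623} = \frac{\frac{269}{2} + 53 \left(-304\right)}{-48393 - 398623} = \frac{\frac{269}{2} - 16112}{-447016} = \left(- \frac{31955}{2}\right) \left(- \frac{1}{447016}\right) = \frac{31955}{894032}$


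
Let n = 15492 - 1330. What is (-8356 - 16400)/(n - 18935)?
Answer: 8252/1591 ≈ 5.1867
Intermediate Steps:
n = 14162
(-8356 - 16400)/(n - 18935) = (-8356 - 16400)/(14162 - 18935) = -24756/(-4773) = -24756*(-1/4773) = 8252/1591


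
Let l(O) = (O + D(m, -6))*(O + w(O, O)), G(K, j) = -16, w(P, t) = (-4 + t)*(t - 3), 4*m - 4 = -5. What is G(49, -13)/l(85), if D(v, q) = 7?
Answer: -4/154721 ≈ -2.5853e-5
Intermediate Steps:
m = -1/4 (m = 1 + (1/4)*(-5) = 1 - 5/4 = -1/4 ≈ -0.25000)
w(P, t) = (-4 + t)*(-3 + t)
l(O) = (7 + O)*(12 + O**2 - 6*O) (l(O) = (O + 7)*(O + (12 + O**2 - 7*O)) = (7 + O)*(12 + O**2 - 6*O))
G(49, -13)/l(85) = -16/(84 + 85**2 + 85**3 - 30*85) = -16/(84 + 7225 + 614125 - 2550) = -16/618884 = -16*1/618884 = -4/154721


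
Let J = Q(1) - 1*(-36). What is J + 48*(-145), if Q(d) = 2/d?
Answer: -6922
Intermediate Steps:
J = 38 (J = 2/1 - 1*(-36) = 2*1 + 36 = 2 + 36 = 38)
J + 48*(-145) = 38 + 48*(-145) = 38 - 6960 = -6922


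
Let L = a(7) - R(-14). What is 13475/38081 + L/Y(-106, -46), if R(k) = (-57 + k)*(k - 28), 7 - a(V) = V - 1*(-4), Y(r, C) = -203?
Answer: 116445291/7730443 ≈ 15.063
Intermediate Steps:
a(V) = 3 - V (a(V) = 7 - (V - 1*(-4)) = 7 - (V + 4) = 7 - (4 + V) = 7 + (-4 - V) = 3 - V)
R(k) = (-57 + k)*(-28 + k)
L = -2986 (L = (3 - 1*7) - (1596 + (-14)**2 - 85*(-14)) = (3 - 7) - (1596 + 196 + 1190) = -4 - 1*2982 = -4 - 2982 = -2986)
13475/38081 + L/Y(-106, -46) = 13475/38081 - 2986/(-203) = 13475*(1/38081) - 2986*(-1/203) = 13475/38081 + 2986/203 = 116445291/7730443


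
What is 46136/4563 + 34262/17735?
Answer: 974559466/80924805 ≈ 12.043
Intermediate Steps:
46136/4563 + 34262/17735 = 974559466/80924805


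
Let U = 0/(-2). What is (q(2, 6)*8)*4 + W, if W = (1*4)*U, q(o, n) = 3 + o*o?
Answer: 224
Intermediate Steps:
U = 0 (U = 0*(-½) = 0)
q(o, n) = 3 + o²
W = 0 (W = (1*4)*0 = 4*0 = 0)
(q(2, 6)*8)*4 + W = ((3 + 2²)*8)*4 + 0 = ((3 + 4)*8)*4 + 0 = (7*8)*4 + 0 = 56*4 + 0 = 224 + 0 = 224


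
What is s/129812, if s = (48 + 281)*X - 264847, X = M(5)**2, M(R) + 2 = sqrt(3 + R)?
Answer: -15347/7636 - 658*sqrt(2)/32453 ≈ -2.0385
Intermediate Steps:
M(R) = -2 + sqrt(3 + R)
X = (-2 + 2*sqrt(2))**2 (X = (-2 + sqrt(3 + 5))**2 = (-2 + sqrt(8))**2 = (-2 + 2*sqrt(2))**2 ≈ 0.68629)
s = -260899 - 2632*sqrt(2) (s = (48 + 281)*(12 - 8*sqrt(2)) - 264847 = 329*(12 - 8*sqrt(2)) - 264847 = (3948 - 2632*sqrt(2)) - 264847 = -260899 - 2632*sqrt(2) ≈ -2.6462e+5)
s/129812 = (-260899 - 2632*sqrt(2))/129812 = (-260899 - 2632*sqrt(2))*(1/129812) = -15347/7636 - 658*sqrt(2)/32453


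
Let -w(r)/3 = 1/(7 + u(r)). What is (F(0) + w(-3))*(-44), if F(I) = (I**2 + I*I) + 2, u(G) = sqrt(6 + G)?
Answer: -1562/23 - 66*sqrt(3)/23 ≈ -72.883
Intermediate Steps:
w(r) = -3/(7 + sqrt(6 + r))
F(I) = 2 + 2*I**2 (F(I) = (I**2 + I**2) + 2 = 2*I**2 + 2 = 2 + 2*I**2)
(F(0) + w(-3))*(-44) = ((2 + 2*0**2) - 3/(7 + sqrt(6 - 3)))*(-44) = ((2 + 2*0) - 3/(7 + sqrt(3)))*(-44) = ((2 + 0) - 3/(7 + sqrt(3)))*(-44) = (2 - 3/(7 + sqrt(3)))*(-44) = -88 + 132/(7 + sqrt(3))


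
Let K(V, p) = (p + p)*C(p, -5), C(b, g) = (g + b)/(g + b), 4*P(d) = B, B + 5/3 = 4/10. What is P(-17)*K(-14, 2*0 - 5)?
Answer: 19/6 ≈ 3.1667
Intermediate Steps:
B = -19/15 (B = -5/3 + 4/10 = -5/3 + 4*(1/10) = -5/3 + 2/5 = -19/15 ≈ -1.2667)
P(d) = -19/60 (P(d) = (1/4)*(-19/15) = -19/60)
C(b, g) = 1 (C(b, g) = (b + g)/(b + g) = 1)
K(V, p) = 2*p (K(V, p) = (p + p)*1 = (2*p)*1 = 2*p)
P(-17)*K(-14, 2*0 - 5) = -19*(2*0 - 5)/30 = -19*(0 - 5)/30 = -19*(-5)/30 = -19/60*(-10) = 19/6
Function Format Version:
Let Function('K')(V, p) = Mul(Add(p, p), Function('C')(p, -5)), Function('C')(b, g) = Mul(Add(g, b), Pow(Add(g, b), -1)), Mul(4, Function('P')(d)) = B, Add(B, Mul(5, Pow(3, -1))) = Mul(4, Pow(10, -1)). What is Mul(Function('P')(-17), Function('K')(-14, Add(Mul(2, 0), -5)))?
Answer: Rational(19, 6) ≈ 3.1667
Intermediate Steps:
B = Rational(-19, 15) (B = Add(Rational(-5, 3), Mul(4, Pow(10, -1))) = Add(Rational(-5, 3), Mul(4, Rational(1, 10))) = Add(Rational(-5, 3), Rational(2, 5)) = Rational(-19, 15) ≈ -1.2667)
Function('P')(d) = Rational(-19, 60) (Function('P')(d) = Mul(Rational(1, 4), Rational(-19, 15)) = Rational(-19, 60))
Function('C')(b, g) = 1 (Function('C')(b, g) = Mul(Add(b, g), Pow(Add(b, g), -1)) = 1)
Function('K')(V, p) = Mul(2, p) (Function('K')(V, p) = Mul(Add(p, p), 1) = Mul(Mul(2, p), 1) = Mul(2, p))
Mul(Function('P')(-17), Function('K')(-14, Add(Mul(2, 0), -5))) = Mul(Rational(-19, 60), Mul(2, Add(Mul(2, 0), -5))) = Mul(Rational(-19, 60), Mul(2, Add(0, -5))) = Mul(Rational(-19, 60), Mul(2, -5)) = Mul(Rational(-19, 60), -10) = Rational(19, 6)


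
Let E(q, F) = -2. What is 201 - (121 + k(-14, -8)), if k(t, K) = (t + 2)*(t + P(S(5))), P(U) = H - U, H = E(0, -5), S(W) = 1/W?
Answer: -572/5 ≈ -114.40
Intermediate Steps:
H = -2
P(U) = -2 - U
k(t, K) = (2 + t)*(-11/5 + t) (k(t, K) = (t + 2)*(t + (-2 - 1/5)) = (2 + t)*(t + (-2 - 1*⅕)) = (2 + t)*(t + (-2 - ⅕)) = (2 + t)*(t - 11/5) = (2 + t)*(-11/5 + t))
201 - (121 + k(-14, -8)) = 201 - (121 + (-22/5 + (-14)² - ⅕*(-14))) = 201 - (121 + (-22/5 + 196 + 14/5)) = 201 - (121 + 972/5) = 201 - 1*1577/5 = 201 - 1577/5 = -572/5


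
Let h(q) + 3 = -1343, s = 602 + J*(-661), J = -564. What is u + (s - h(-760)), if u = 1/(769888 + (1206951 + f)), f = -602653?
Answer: 514978951873/1374186 ≈ 3.7475e+5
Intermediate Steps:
s = 373406 (s = 602 - 564*(-661) = 602 + 372804 = 373406)
h(q) = -1346 (h(q) = -3 - 1343 = -1346)
u = 1/1374186 (u = 1/(769888 + (1206951 - 602653)) = 1/(769888 + 604298) = 1/1374186 ≈ 7.2770e-7)
u + (s - h(-760)) = 1/1374186 + (373406 - 1*(-1346)) = 1/1374186 + (373406 + 1346) = 1/1374186 + 374752 = 514978951873/1374186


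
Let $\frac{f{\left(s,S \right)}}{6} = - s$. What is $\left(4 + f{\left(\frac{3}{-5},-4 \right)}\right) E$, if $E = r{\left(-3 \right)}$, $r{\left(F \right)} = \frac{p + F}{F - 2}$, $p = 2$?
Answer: $\frac{38}{25} \approx 1.52$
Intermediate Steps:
$r{\left(F \right)} = \frac{2 + F}{-2 + F}$ ($r{\left(F \right)} = \frac{2 + F}{F - 2} = \frac{2 + F}{-2 + F}$)
$f{\left(s,S \right)} = - 6 s$ ($f{\left(s,S \right)} = 6 \left(- s\right) = - 6 s$)
$E = \frac{1}{5}$ ($E = \frac{2 - 3}{-2 - 3} = \frac{1}{-5} \left(-1\right) = \left(- \frac{1}{5}\right) \left(-1\right) = \frac{1}{5} \approx 0.2$)
$\left(4 + f{\left(\frac{3}{-5},-4 \right)}\right) E = \left(4 - 6 \frac{3}{-5}\right) \frac{1}{5} = \left(4 - 6 \cdot 3 \left(- \frac{1}{5}\right)\right) \frac{1}{5} = \left(4 - - \frac{18}{5}\right) \frac{1}{5} = \left(4 + \frac{18}{5}\right) \frac{1}{5} = \frac{38}{5} \cdot \frac{1}{5} = \frac{38}{25}$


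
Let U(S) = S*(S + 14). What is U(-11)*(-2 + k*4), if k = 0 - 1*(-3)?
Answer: -330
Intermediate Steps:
k = 3 (k = 0 + 3 = 3)
U(S) = S*(14 + S)
U(-11)*(-2 + k*4) = (-11*(14 - 11))*(-2 + 3*4) = (-11*3)*(-2 + 12) = -33*10 = -330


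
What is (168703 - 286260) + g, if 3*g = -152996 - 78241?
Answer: -194636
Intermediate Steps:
g = -77079 (g = (-152996 - 78241)/3 = (⅓)*(-231237) = -77079)
(168703 - 286260) + g = (168703 - 286260) - 77079 = -117557 - 77079 = -194636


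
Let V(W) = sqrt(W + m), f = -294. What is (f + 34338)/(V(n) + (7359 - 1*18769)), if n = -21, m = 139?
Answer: -64740340/21697997 - 5674*sqrt(118)/21697997 ≈ -2.9865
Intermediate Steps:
V(W) = sqrt(139 + W) (V(W) = sqrt(W + 139) = sqrt(139 + W))
(f + 34338)/(V(n) + (7359 - 1*18769)) = (-294 + 34338)/(sqrt(139 - 21) + (7359 - 1*18769)) = 34044/(sqrt(118) + (7359 - 18769)) = 34044/(sqrt(118) - 11410) = 34044/(-11410 + sqrt(118))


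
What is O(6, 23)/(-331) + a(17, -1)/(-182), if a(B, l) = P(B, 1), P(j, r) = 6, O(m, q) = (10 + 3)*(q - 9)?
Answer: -17555/30121 ≈ -0.58282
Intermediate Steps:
O(m, q) = -117 + 13*q (O(m, q) = 13*(-9 + q) = -117 + 13*q)
a(B, l) = 6
O(6, 23)/(-331) + a(17, -1)/(-182) = (-117 + 13*23)/(-331) + 6/(-182) = (-117 + 299)*(-1/331) + 6*(-1/182) = 182*(-1/331) - 3/91 = -182/331 - 3/91 = -17555/30121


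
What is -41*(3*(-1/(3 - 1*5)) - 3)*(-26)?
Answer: -1599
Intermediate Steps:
-41*(3*(-1/(3 - 1*5)) - 3)*(-26) = -41*(3*(-1/(3 - 5)) - 3)*(-26) = -41*(3*(-1/(-2)) - 3)*(-26) = -41*(3*(-1*(-½)) - 3)*(-26) = -41*(3*(½) - 3)*(-26) = -41*(3/2 - 3)*(-26) = -41*(-3/2)*(-26) = (123/2)*(-26) = -1599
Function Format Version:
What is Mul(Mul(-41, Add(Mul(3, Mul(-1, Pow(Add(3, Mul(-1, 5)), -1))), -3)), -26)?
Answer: -1599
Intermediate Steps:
Mul(Mul(-41, Add(Mul(3, Mul(-1, Pow(Add(3, Mul(-1, 5)), -1))), -3)), -26) = Mul(Mul(-41, Add(Mul(3, Mul(-1, Pow(Add(3, -5), -1))), -3)), -26) = Mul(Mul(-41, Add(Mul(3, Mul(-1, Pow(-2, -1))), -3)), -26) = Mul(Mul(-41, Add(Mul(3, Mul(-1, Rational(-1, 2))), -3)), -26) = Mul(Mul(-41, Add(Mul(3, Rational(1, 2)), -3)), -26) = Mul(Mul(-41, Add(Rational(3, 2), -3)), -26) = Mul(Mul(-41, Rational(-3, 2)), -26) = Mul(Rational(123, 2), -26) = -1599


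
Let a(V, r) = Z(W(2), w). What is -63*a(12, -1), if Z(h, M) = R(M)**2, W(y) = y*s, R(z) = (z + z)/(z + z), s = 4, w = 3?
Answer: -63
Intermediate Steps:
R(z) = 1 (R(z) = (2*z)/((2*z)) = (2*z)*(1/(2*z)) = 1)
W(y) = 4*y (W(y) = y*4 = 4*y)
Z(h, M) = 1 (Z(h, M) = 1**2 = 1)
a(V, r) = 1
-63*a(12, -1) = -63*1 = -63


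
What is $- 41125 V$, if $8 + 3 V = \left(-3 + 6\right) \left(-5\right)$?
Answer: $\frac{945875}{3} \approx 3.1529 \cdot 10^{5}$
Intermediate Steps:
$V = - \frac{23}{3}$ ($V = - \frac{8}{3} + \frac{\left(-3 + 6\right) \left(-5\right)}{3} = - \frac{8}{3} + \frac{3 \left(-5\right)}{3} = - \frac{8}{3} + \frac{1}{3} \left(-15\right) = - \frac{8}{3} - 5 = - \frac{23}{3} \approx -7.6667$)
$- 41125 V = \left(-41125\right) \left(- \frac{23}{3}\right) = \frac{945875}{3}$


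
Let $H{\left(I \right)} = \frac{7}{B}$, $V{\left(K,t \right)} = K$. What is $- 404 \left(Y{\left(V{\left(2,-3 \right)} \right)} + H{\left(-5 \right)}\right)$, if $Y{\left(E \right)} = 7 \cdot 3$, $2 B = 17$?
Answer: $- \frac{149884}{17} \approx -8816.7$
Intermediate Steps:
$B = \frac{17}{2}$ ($B = \frac{1}{2} \cdot 17 = \frac{17}{2} \approx 8.5$)
$H{\left(I \right)} = \frac{14}{17}$ ($H{\left(I \right)} = \frac{7}{\frac{17}{2}} = 7 \cdot \frac{2}{17} = \frac{14}{17}$)
$Y{\left(E \right)} = 21$
$- 404 \left(Y{\left(V{\left(2,-3 \right)} \right)} + H{\left(-5 \right)}\right) = - 404 \left(21 + \frac{14}{17}\right) = \left(-404\right) \frac{371}{17} = - \frac{149884}{17}$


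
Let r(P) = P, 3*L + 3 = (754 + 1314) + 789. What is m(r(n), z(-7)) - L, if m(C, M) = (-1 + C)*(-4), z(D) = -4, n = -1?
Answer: -2830/3 ≈ -943.33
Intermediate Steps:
L = 2854/3 (L = -1 + ((754 + 1314) + 789)/3 = -1 + (2068 + 789)/3 = -1 + (⅓)*2857 = -1 + 2857/3 = 2854/3 ≈ 951.33)
m(C, M) = 4 - 4*C
m(r(n), z(-7)) - L = (4 - 4*(-1)) - 1*2854/3 = (4 + 4) - 2854/3 = 8 - 2854/3 = -2830/3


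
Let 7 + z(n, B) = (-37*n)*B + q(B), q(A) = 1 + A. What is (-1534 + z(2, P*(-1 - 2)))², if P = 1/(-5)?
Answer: 62710561/25 ≈ 2.5084e+6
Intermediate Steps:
P = -⅕ ≈ -0.20000
z(n, B) = -6 + B - 37*B*n (z(n, B) = -7 + ((-37*n)*B + (1 + B)) = -7 + (-37*B*n + (1 + B)) = -7 + (1 + B - 37*B*n) = -6 + B - 37*B*n)
(-1534 + z(2, P*(-1 - 2)))² = (-1534 + (-6 - (-1 - 2)/5 - 37*(-(-1 - 2)/5)*2))² = (-1534 + (-6 - ⅕*(-3) - 37*(-⅕*(-3))*2))² = (-1534 + (-6 + ⅗ - 37*⅗*2))² = (-1534 + (-6 + ⅗ - 222/5))² = (-1534 - 249/5)² = (-7919/5)² = 62710561/25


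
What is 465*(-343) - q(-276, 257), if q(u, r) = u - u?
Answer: -159495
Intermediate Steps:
q(u, r) = 0
465*(-343) - q(-276, 257) = 465*(-343) - 1*0 = -159495 + 0 = -159495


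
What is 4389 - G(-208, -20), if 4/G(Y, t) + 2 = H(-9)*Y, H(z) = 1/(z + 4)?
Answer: 434501/99 ≈ 4388.9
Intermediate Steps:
H(z) = 1/(4 + z)
G(Y, t) = 4/(-2 - Y/5) (G(Y, t) = 4/(-2 + Y/(4 - 9)) = 4/(-2 + Y/(-5)) = 4/(-2 - Y/5))
4389 - G(-208, -20) = 4389 - 20/(-10 - 1*(-208)) = 4389 - 20/(-10 + 208) = 4389 - 20/198 = 4389 - 1*10/99 = 4389 - 10/99 = 434501/99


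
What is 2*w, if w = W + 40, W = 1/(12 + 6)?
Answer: 721/9 ≈ 80.111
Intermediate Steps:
W = 1/18 ≈ 0.055556
w = 721/18 (w = 1/18 + 40 = 721/18 ≈ 40.056)
2*w = 2*(721/18) = 721/9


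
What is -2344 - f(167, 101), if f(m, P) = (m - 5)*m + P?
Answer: -29499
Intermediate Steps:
f(m, P) = P + m*(-5 + m) (f(m, P) = (-5 + m)*m + P = m*(-5 + m) + P = P + m*(-5 + m))
-2344 - f(167, 101) = -2344 - (101 + 167² - 5*167) = -2344 - (101 + 27889 - 835) = -2344 - 1*27155 = -2344 - 27155 = -29499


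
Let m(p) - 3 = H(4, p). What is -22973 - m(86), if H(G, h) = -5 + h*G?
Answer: -23315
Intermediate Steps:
H(G, h) = -5 + G*h
m(p) = -2 + 4*p (m(p) = 3 + (-5 + 4*p) = -2 + 4*p)
-22973 - m(86) = -22973 - (-2 + 4*86) = -22973 - (-2 + 344) = -22973 - 1*342 = -22973 - 342 = -23315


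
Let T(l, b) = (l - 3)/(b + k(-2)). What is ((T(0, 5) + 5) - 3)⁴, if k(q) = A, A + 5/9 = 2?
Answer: 62742241/11316496 ≈ 5.5443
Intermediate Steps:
A = 13/9 (A = -5/9 + 2 = 13/9 ≈ 1.4444)
k(q) = 13/9
T(l, b) = (-3 + l)/(13/9 + b) (T(l, b) = (l - 3)/(b + 13/9) = (-3 + l)/(13/9 + b))
((T(0, 5) + 5) - 3)⁴ = ((9*(-3 + 0)/(13 + 9*5) + 5) - 3)⁴ = ((9*(-3)/(13 + 45) + 5) - 3)⁴ = ((9*(-3)/58 + 5) - 3)⁴ = ((9*(1/58)*(-3) + 5) - 3)⁴ = ((-27/58 + 5) - 3)⁴ = (263/58 - 3)⁴ = (89/58)⁴ = 62742241/11316496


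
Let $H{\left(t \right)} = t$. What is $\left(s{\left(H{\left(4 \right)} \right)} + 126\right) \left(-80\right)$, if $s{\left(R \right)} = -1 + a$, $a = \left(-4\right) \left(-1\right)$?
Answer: $-10320$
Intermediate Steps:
$a = 4$
$s{\left(R \right)} = 3$ ($s{\left(R \right)} = -1 + 4 = 3$)
$\left(s{\left(H{\left(4 \right)} \right)} + 126\right) \left(-80\right) = \left(3 + 126\right) \left(-80\right) = 129 \left(-80\right) = -10320$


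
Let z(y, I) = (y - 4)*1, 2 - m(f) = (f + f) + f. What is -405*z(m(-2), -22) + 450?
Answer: -1170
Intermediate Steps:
m(f) = 2 - 3*f (m(f) = 2 - ((f + f) + f) = 2 - (2*f + f) = 2 - 3*f)
z(y, I) = -4 + y (z(y, I) = (-4 + y)*1 = -4 + y)
-405*z(m(-2), -22) + 450 = -405*(-4 + (2 - 3*(-2))) + 450 = -405*(-4 + (2 + 6)) + 450 = -405*(-4 + 8) + 450 = -405*4 + 450 = -1620 + 450 = -1170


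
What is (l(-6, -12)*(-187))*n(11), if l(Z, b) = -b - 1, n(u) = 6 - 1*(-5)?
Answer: -22627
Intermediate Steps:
n(u) = 11 (n(u) = 6 + 5 = 11)
l(Z, b) = -1 - b
(l(-6, -12)*(-187))*n(11) = ((-1 - 1*(-12))*(-187))*11 = ((-1 + 12)*(-187))*11 = (11*(-187))*11 = -2057*11 = -22627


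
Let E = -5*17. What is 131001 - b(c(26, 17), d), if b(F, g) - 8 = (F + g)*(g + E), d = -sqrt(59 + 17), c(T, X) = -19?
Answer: 129302 - 208*sqrt(19) ≈ 1.2840e+5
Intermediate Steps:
E = -85
d = -2*sqrt(19) (d = -sqrt(76) = -2*sqrt(19) ≈ -8.7178)
b(F, g) = 8 + (-85 + g)*(F + g) (b(F, g) = 8 + (F + g)*(g - 85) = 8 + (F + g)*(-85 + g) = 8 + (-85 + g)*(F + g))
131001 - b(c(26, 17), d) = 131001 - (8 + (-2*sqrt(19))**2 - 85*(-19) - (-170)*sqrt(19) - (-38)*sqrt(19)) = 131001 - (8 + 76 + 1615 + 170*sqrt(19) + 38*sqrt(19)) = 131001 - (1699 + 208*sqrt(19)) = 131001 + (-1699 - 208*sqrt(19)) = 129302 - 208*sqrt(19)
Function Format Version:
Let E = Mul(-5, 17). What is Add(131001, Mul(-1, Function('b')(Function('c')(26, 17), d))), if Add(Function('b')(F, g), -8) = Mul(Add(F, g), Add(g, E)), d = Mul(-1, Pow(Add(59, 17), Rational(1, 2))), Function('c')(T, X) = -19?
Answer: Add(129302, Mul(-208, Pow(19, Rational(1, 2)))) ≈ 1.2840e+5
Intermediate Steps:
E = -85
d = Mul(-2, Pow(19, Rational(1, 2))) (d = Mul(-1, Pow(76, Rational(1, 2))) = Mul(-1, Mul(2, Pow(19, Rational(1, 2)))) = Mul(-2, Pow(19, Rational(1, 2))) ≈ -8.7178)
Function('b')(F, g) = Add(8, Mul(Add(-85, g), Add(F, g))) (Function('b')(F, g) = Add(8, Mul(Add(F, g), Add(g, -85))) = Add(8, Mul(Add(F, g), Add(-85, g))) = Add(8, Mul(Add(-85, g), Add(F, g))))
Add(131001, Mul(-1, Function('b')(Function('c')(26, 17), d))) = Add(131001, Mul(-1, Add(8, Pow(Mul(-2, Pow(19, Rational(1, 2))), 2), Mul(-85, -19), Mul(-85, Mul(-2, Pow(19, Rational(1, 2)))), Mul(-19, Mul(-2, Pow(19, Rational(1, 2))))))) = Add(131001, Mul(-1, Add(8, 76, 1615, Mul(170, Pow(19, Rational(1, 2))), Mul(38, Pow(19, Rational(1, 2)))))) = Add(131001, Mul(-1, Add(1699, Mul(208, Pow(19, Rational(1, 2)))))) = Add(131001, Add(-1699, Mul(-208, Pow(19, Rational(1, 2))))) = Add(129302, Mul(-208, Pow(19, Rational(1, 2))))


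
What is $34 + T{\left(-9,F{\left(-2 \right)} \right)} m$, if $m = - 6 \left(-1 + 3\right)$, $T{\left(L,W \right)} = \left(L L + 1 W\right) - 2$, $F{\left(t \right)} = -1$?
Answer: $-902$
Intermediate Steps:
$T{\left(L,W \right)} = -2 + W + L^{2}$ ($T{\left(L,W \right)} = \left(L^{2} + W\right) - 2 = \left(W + L^{2}\right) - 2 = -2 + W + L^{2}$)
$m = -12$ ($m = \left(-6\right) 2 = -12$)
$34 + T{\left(-9,F{\left(-2 \right)} \right)} m = 34 + \left(-2 - 1 + \left(-9\right)^{2}\right) \left(-12\right) = 34 + \left(-2 - 1 + 81\right) \left(-12\right) = 34 + 78 \left(-12\right) = 34 - 936 = -902$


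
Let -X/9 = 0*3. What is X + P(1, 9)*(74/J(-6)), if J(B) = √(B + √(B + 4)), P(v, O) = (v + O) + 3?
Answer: 962/√(-6 + I*√2) ≈ 44.744 - 384.87*I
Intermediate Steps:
P(v, O) = 3 + O + v (P(v, O) = (O + v) + 3 = 3 + O + v)
X = 0 (X = -0*3 = -9*0 = 0)
J(B) = √(B + √(4 + B))
X + P(1, 9)*(74/J(-6)) = 0 + (3 + 9 + 1)*(74/(√(-6 + √(4 - 6)))) = 0 + 13*(74/(√(-6 + √(-2)))) = 0 + 13*(74/(√(-6 + I*√2))) = 0 + 13*(74/√(-6 + I*√2)) = 0 + 962/√(-6 + I*√2) = 962/√(-6 + I*√2)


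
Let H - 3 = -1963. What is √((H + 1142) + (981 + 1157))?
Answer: 2*√330 ≈ 36.332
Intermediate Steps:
H = -1960 (H = 3 - 1963 = -1960)
√((H + 1142) + (981 + 1157)) = √((-1960 + 1142) + (981 + 1157)) = √(-818 + 2138) = √1320 = 2*√330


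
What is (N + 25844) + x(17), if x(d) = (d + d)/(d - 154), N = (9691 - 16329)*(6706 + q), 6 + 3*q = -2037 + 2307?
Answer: -6174963770/137 ≈ -4.5073e+7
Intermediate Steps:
q = 88 (q = -2 + (-2037 + 2307)/3 = -2 + (1/3)*270 = -2 + 90 = 88)
N = -45098572 (N = (9691 - 16329)*(6706 + 88) = -6638*6794 = -45098572)
x(d) = 2*d/(-154 + d) (x(d) = (2*d)/(-154 + d) = 2*d/(-154 + d))
(N + 25844) + x(17) = (-45098572 + 25844) + 2*17/(-154 + 17) = -45072728 + 2*17/(-137) = -45072728 + 2*17*(-1/137) = -45072728 - 34/137 = -6174963770/137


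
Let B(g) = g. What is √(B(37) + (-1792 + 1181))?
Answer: I*√574 ≈ 23.958*I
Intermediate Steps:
√(B(37) + (-1792 + 1181)) = √(37 + (-1792 + 1181)) = √(37 - 611) = √(-574) = I*√574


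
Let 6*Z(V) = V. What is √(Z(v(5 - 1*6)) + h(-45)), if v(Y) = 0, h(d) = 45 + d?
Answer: 0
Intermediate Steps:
Z(V) = V/6
√(Z(v(5 - 1*6)) + h(-45)) = √((⅙)*0 + (45 - 45)) = √(0 + 0) = √0 = 0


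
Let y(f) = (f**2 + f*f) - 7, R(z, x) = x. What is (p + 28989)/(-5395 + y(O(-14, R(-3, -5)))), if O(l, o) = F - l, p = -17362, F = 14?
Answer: -11627/3834 ≈ -3.0326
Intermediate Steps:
O(l, o) = 14 - l
y(f) = -7 + 2*f**2 (y(f) = (f**2 + f**2) - 7 = 2*f**2 - 7 = -7 + 2*f**2)
(p + 28989)/(-5395 + y(O(-14, R(-3, -5)))) = (-17362 + 28989)/(-5395 + (-7 + 2*(14 - 1*(-14))**2)) = 11627/(-5395 + (-7 + 2*(14 + 14)**2)) = 11627/(-5395 + (-7 + 2*28**2)) = 11627/(-5395 + (-7 + 2*784)) = 11627/(-5395 + (-7 + 1568)) = 11627/(-5395 + 1561) = 11627/(-3834) = 11627*(-1/3834) = -11627/3834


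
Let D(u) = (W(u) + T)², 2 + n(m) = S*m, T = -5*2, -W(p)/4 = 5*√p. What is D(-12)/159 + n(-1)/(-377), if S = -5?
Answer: -1772377/59943 + 800*I*√3/159 ≈ -29.568 + 8.7147*I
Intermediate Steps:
W(p) = -20*√p
T = -10
n(m) = -2 - 5*m
D(u) = (-10 - 20*√u)² (D(u) = (-20*√u - 10)² = (-10 - 20*√u)²)
D(-12)/159 + n(-1)/(-377) = (100*(1 + 2*√(-12))²)/159 + (-2 - 5*(-1))/(-377) = (100*(1 + 2*(2*I*√3))²)*(1/159) + (-2 + 5)*(-1/377) = (100*(1 + 4*I*√3)²)*(1/159) + 3*(-1/377) = 100*(1 + 4*I*√3)²/159 - 3/377 = -3/377 + 100*(1 + 4*I*√3)²/159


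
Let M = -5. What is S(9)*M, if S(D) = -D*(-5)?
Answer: -225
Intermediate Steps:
S(D) = 5*D
S(9)*M = (5*9)*(-5) = 45*(-5) = -225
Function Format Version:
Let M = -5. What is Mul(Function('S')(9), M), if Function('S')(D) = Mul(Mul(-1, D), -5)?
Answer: -225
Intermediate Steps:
Function('S')(D) = Mul(5, D)
Mul(Function('S')(9), M) = Mul(Mul(5, 9), -5) = Mul(45, -5) = -225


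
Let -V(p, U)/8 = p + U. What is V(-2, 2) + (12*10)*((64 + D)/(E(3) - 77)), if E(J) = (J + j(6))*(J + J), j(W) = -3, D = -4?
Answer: -7200/77 ≈ -93.506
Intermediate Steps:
V(p, U) = -8*U - 8*p (V(p, U) = -8*(p + U) = -8*(U + p) = -8*U - 8*p)
E(J) = 2*J*(-3 + J) (E(J) = (J - 3)*(J + J) = (-3 + J)*(2*J) = 2*J*(-3 + J))
V(-2, 2) + (12*10)*((64 + D)/(E(3) - 77)) = (-8*2 - 8*(-2)) + (12*10)*((64 - 4)/(2*3*(-3 + 3) - 77)) = (-16 + 16) + 120*(60/(2*3*0 - 77)) = 0 + 120*(60/(0 - 77)) = 0 + 120*(60/(-77)) = 0 + 120*(60*(-1/77)) = 0 + 120*(-60/77) = 0 - 7200/77 = -7200/77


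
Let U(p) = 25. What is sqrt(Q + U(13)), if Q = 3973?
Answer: sqrt(3998) ≈ 63.230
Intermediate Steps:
sqrt(Q + U(13)) = sqrt(3973 + 25) = sqrt(3998)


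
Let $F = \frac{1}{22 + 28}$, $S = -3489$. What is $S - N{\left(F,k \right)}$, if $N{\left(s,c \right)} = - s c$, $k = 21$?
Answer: $- \frac{174429}{50} \approx -3488.6$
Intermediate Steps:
$F = \frac{1}{50} \approx 0.02$
$N{\left(s,c \right)} = - c s$
$S - N{\left(F,k \right)} = -3489 - \left(-1\right) 21 \cdot \frac{1}{50} = -3489 - - \frac{21}{50} = -3489 + \frac{21}{50} = - \frac{174429}{50}$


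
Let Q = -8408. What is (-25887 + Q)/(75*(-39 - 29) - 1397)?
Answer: 34295/6497 ≈ 5.2786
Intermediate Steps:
(-25887 + Q)/(75*(-39 - 29) - 1397) = (-25887 - 8408)/(75*(-39 - 29) - 1397) = -34295/(75*(-68) - 1397) = -34295/(-5100 - 1397) = -34295/(-6497) = -34295*(-1/6497) = 34295/6497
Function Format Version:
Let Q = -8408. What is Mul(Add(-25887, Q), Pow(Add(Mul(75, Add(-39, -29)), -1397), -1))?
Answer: Rational(34295, 6497) ≈ 5.2786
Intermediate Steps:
Mul(Add(-25887, Q), Pow(Add(Mul(75, Add(-39, -29)), -1397), -1)) = Mul(Add(-25887, -8408), Pow(Add(Mul(75, Add(-39, -29)), -1397), -1)) = Mul(-34295, Pow(Add(Mul(75, -68), -1397), -1)) = Mul(-34295, Pow(Add(-5100, -1397), -1)) = Mul(-34295, Pow(-6497, -1)) = Mul(-34295, Rational(-1, 6497)) = Rational(34295, 6497)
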